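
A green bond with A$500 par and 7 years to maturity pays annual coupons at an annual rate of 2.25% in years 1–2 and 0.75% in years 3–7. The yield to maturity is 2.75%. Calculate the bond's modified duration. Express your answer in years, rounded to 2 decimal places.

Periodic yield y = 0.0275. First find Macaulay duration:
  t   CF        PV=CF/(1+0.0275)^t    t·PV
  1        11.25        10.9489        10.9489
  2        11.25        10.6559        21.3117
  3         3.75         3.4569        10.3707
  4         3.75         3.3644        13.4575
  5         3.75         3.2743        16.3716
  6         3.75         3.1867        19.1202
  7       503.75       416.6220     2,916.3543
  Σ                    451.5091     3,007.9349
P = 451.5091; Macaulay duration = 3,007.9349 / 451.5091 = 6.66196 years.
Modified duration = D_Mac / (1 + y) = 6.66196 / 1.0275 = 6.48366 years.

6.48 years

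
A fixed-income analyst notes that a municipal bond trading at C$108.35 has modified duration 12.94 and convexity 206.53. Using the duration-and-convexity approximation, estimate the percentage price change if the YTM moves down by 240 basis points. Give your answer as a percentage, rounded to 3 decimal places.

+37.004%

Duration effect: -D_mod·Δy = -12.94 × (-0.024) = +0.310560
Convexity effect: ½·C·(Δy)² = 0.5 × 206.53 × (-0.024)² = +0.05948064
ΔP/P ≈ +0.310560 + 0.05948064 = +0.37004064
= +37.004064%.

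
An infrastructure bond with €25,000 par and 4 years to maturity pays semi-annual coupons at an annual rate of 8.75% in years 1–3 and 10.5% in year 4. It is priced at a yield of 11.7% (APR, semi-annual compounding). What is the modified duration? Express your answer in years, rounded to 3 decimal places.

Periodic yield y = 0.0585. First find Macaulay duration:
  t   CF        PV=CF/(1+0.0585)^t    t·PV
  1     1,093.75     1,033.3018     1,033.3018
  2     1,093.75       976.1945     1,952.3889
  3     1,093.75       922.2432     2,766.7297
  4     1,093.75       871.2737     3,485.0949
  5     1,093.75       823.1211     4,115.6057
  6     1,093.75       777.6298     4,665.7788
  7     1,312.50       881.5831     6,171.0820
  8    26,312.50    16,696.8757   133,575.0057
  Σ                 22,982.2230   157,764.9875
P = 22,982.2230; Macaulay duration = 157,764.9875 / 22,982.2230 = 6.86465 half-year periods = 3.43233 years.
Modified duration = D_Mac / (1 + y) = 3.43233 / 1.0585 = 3.24263 years.

3.243 years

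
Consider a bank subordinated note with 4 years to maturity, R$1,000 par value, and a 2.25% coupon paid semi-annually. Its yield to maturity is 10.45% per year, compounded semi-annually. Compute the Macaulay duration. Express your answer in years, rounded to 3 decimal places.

3.816 years

Periodic yield y = 0.05225. Discount each cash flow and weight by its period:
  t   CF        PV=CF/(1+0.05225)^t    t·PV
  1        11.25        10.6914        10.6914
  2        11.25        10.1605        20.3210
  3        11.25         9.6560        28.9679
  4        11.25         9.1765        36.7060
  5        11.25         8.7208        43.6042
  6        11.25         8.2878        49.7268
  7        11.25         7.8763        55.1338
  8     1,011.25       672.8327     5,382.6612
  Σ                    737.4019     5,627.8122
Price P = Σ PV = 737.4019.
Macaulay duration = Σ(t·PV) / P = 5,627.8122 / 737.4019 = 7.63195 half-year periods.
In years: 7.63195 / 2 = 3.81597 years.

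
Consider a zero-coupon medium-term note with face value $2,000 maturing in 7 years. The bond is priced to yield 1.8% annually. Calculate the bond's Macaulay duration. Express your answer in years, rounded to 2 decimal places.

7.00 years

A zero-coupon bond has a single cash flow at maturity, so its Macaulay duration equals its maturity: 7 years.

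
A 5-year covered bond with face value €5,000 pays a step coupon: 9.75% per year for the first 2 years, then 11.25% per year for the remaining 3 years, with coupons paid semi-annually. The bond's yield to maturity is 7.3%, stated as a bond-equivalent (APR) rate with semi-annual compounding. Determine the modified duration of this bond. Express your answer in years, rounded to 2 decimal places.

Periodic yield y = 0.0365. First find Macaulay duration:
  t   CF        PV=CF/(1+0.0365)^t    t·PV
  1       243.75       235.1664       235.1664
  2       243.75       226.8851       453.7702
  3       243.75       218.8954       656.6863
  4       243.75       211.1871       844.7484
  5       281.25       235.0964     1,175.4821
  6       281.25       226.8176     1,360.9054
  7       281.25       218.8303     1,531.8119
  8       281.25       211.1242     1,688.9938
  9       281.25       203.6896     1,833.2061
  10    5,281.25     3,690.1470    36,901.4696
  Σ                  5,677.8391    46,682.2402
P = 5,677.8391; Macaulay duration = 46,682.2402 / 5,677.8391 = 8.22183 half-year periods = 4.11092 years.
Modified duration = D_Mac / (1 + y) = 4.11092 / 1.0365 = 3.96615 years.

3.97 years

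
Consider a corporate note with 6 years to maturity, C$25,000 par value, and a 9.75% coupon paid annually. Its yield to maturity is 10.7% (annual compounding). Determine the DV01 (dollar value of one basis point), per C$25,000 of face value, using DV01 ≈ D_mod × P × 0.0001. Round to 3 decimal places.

C$10.375

Periodic yield y = 0.107.
  t   CF        PV=CF/(1+0.107)^t    t·PV
  1     2,437.50     2,201.8970     2,201.8970
  2     2,437.50     1,989.0669     3,978.1337
  3     2,437.50     1,796.8084     5,390.4251
  4     2,437.50     1,623.1331     6,492.5325
  5     2,437.50     1,466.2449     7,331.2246
  6    27,437.50    14,909.3535    89,456.1211
  Σ                 23,986.5038   114,850.3340
P = 23,986.5038; D_Mac = 4.78812 yrs; D_mod = 4.32531 yrs.
DV01 ≈ 4.32531 × 23,986.5038 × 0.0001 = 10.374917.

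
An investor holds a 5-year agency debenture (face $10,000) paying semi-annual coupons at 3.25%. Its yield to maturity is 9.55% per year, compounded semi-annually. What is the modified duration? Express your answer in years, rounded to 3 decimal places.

4.380 years

Periodic yield y = 0.04775. First find Macaulay duration:
  t   CF        PV=CF/(1+0.04775)^t    t·PV
  1       162.50       155.0942       155.0942
  2       162.50       148.0260       296.0520
  3       162.50       141.2799       423.8397
  4       162.50       134.8412       539.3649
  5       162.50       128.6960       643.4800
  6       162.50       122.8308       736.9849
  7       162.50       117.2329       820.6306
  8       162.50       111.8902       895.1215
  9       162.50       106.7909       961.1183
  10   10,162.50     6,374.1733    63,741.7325
  Σ                  7,540.8555    69,213.4187
P = 7,540.8555; Macaulay duration = 69,213.4187 / 7,540.8555 = 9.17846 half-year periods = 4.58923 years.
Modified duration = D_Mac / (1 + y) = 4.58923 / 1.04775 = 4.38008 years.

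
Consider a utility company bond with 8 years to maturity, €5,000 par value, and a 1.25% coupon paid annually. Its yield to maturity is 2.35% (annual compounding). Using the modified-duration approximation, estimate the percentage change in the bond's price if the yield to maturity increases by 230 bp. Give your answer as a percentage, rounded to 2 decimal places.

-17.18%

Periodic yield y = 0.0235. Modified duration first:
  t   CF        PV=CF/(1+0.0235)^t    t·PV
  1        62.50        61.0650        61.0650
  2        62.50        59.6629       119.3258
  3        62.50        58.2930       174.8790
  4        62.50        56.9546       227.8183
  5        62.50        55.6469       278.2344
  6        62.50        54.3692       326.2152
  7        62.50        53.1209       371.8460
  8     5,062.50     4,203.9957    33,631.9654
  Σ                  4,603.1081    35,191.3491
P = 4,603.1081; D_Mac = 7.64513 yrs; D_mod = 7.64513/(1+0.0235) = 7.46959 yrs.
ΔP/P ≈ -D_mod · Δy = -7.46959 × (+0.023) = -0.171801 = -17.1801%.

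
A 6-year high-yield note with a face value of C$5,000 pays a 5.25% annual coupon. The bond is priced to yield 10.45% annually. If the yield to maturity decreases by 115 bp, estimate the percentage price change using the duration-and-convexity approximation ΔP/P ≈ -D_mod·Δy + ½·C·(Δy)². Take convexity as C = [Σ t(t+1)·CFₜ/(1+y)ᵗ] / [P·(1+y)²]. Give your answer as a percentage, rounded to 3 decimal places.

With y = 0.1045:
  t   CF        PV=CF/(1+0.1045)^t    t·PV        t(t+1)·PV
  1       262.50       237.6641       237.6641         475.3282
  2       262.50       215.1780       430.3560       1,291.0680
  3       262.50       194.8194       584.4581       2,337.8325
  4       262.50       176.3869       705.5478       3,527.7388
  5       262.50       159.6985       798.4923       4,790.9536
  6     5,262.50     2,898.6634    17,391.9804     121,743.8630
  Σ                  3,882.4103    20,148.4987     134,166.7841
P = 3,882.4103; D_Mac = 5.18969 yrs; D_mod = 4.69868 yrs; C = 28.32775.
Duration effect: -4.69868 × (-0.0115) = +0.054035
Convexity effect: 0.5 × 28.32775 × (-0.0115)² = +0.0018732
ΔP/P ≈ +0.054035 + 0.0018732 = +0.055908 = +5.5908%.

+5.591%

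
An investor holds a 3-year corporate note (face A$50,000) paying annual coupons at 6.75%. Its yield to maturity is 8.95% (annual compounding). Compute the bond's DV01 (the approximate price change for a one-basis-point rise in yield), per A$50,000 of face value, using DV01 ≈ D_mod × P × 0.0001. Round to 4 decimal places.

A$12.1708

Periodic yield y = 0.0895.
  t   CF        PV=CF/(1+0.0895)^t    t·PV
  1     3,375.00     3,097.7513     3,097.7513
  2     3,375.00     2,843.2779     5,686.5558
  3    53,375.00    41,272.0636   123,816.1908
  Σ                 47,213.0928   132,600.4979
P = 47,213.0928; D_Mac = 2.80855 yrs; D_mod = 2.57784 yrs.
DV01 ≈ 2.57784 × 47,213.0928 × 0.0001 = 12.170766.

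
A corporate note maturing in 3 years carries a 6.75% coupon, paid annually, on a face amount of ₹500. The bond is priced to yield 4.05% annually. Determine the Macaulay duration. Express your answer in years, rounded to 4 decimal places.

Periodic yield y = 0.0405. Discount each cash flow and weight by its year:
  t   CF        PV=CF/(1+0.0405)^t    t·PV
  1        33.75        32.4363        32.4363
  2        33.75        31.1738        62.3476
  3       533.75       473.8181     1,421.4543
  Σ                    537.4282     1,516.2382
Price P = Σ PV = 537.4282.
Macaulay duration = Σ(t·PV) / P = 1,516.2382 / 537.4282 = 2.82129 years.

2.8213 years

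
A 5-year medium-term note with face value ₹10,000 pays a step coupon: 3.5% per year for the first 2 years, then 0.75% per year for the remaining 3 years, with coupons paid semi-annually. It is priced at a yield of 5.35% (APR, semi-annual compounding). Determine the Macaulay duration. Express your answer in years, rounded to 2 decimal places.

Periodic yield y = 0.02675. Discount each cash flow and weight by its period:
  t   CF        PV=CF/(1+0.02675)^t    t·PV
  1       175.00       170.4407       170.4407
  2       175.00       166.0002       332.0004
  3       175.00       161.6754       485.0262
  4       175.00       157.4632       629.8530
  5        37.50        32.8630       164.3152
  6        37.50        32.0069       192.0411
  7        37.50        31.1730       218.2108
  8        37.50        30.3608       242.8866
  9        37.50        29.5698       266.1285
  10   10,037.50     7,708.6520    77,086.5205
  Σ                  8,520.2051    79,787.4230
Price P = Σ PV = 8,520.2051.
Macaulay duration = Σ(t·PV) / P = 79,787.4230 / 8,520.2051 = 9.36450 half-year periods.
In years: 9.36450 / 2 = 4.68225 years.

4.68 years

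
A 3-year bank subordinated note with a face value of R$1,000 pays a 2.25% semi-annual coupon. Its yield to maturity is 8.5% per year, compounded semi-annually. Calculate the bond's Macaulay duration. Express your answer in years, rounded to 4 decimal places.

Periodic yield y = 0.0425. Discount each cash flow and weight by its period:
  t   CF        PV=CF/(1+0.0425)^t    t·PV
  1        11.25        10.7914        10.7914
  2        11.25        10.3514        20.7029
  3        11.25         9.9294        29.7883
  4        11.25         9.5246        38.0985
  5        11.25         9.1363        45.6817
  6     1,011.25       787.7749     4,726.6495
  Σ                    837.5081     4,871.7123
Price P = Σ PV = 837.5081.
Macaulay duration = Σ(t·PV) / P = 4,871.7123 / 837.5081 = 5.81691 half-year periods.
In years: 5.81691 / 2 = 2.90846 years.

2.9085 years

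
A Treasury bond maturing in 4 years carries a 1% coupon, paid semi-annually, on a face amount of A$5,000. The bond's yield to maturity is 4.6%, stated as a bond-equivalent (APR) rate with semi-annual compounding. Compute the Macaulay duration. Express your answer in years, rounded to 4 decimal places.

Periodic yield y = 0.023. Discount each cash flow and weight by its period:
  t   CF        PV=CF/(1+0.023)^t    t·PV
  1        25.00        24.4379        24.4379
  2        25.00        23.8885        47.7770
  3        25.00        23.3514        70.0542
  4        25.00        22.8264        91.3056
  5        25.00        22.3132       111.5660
  6        25.00        21.8115       130.8692
  7        25.00        21.3211       149.2480
  8     5,025.00     4,189.1991    33,513.5924
  Σ                  4,349.1492    34,138.8504
Price P = Σ PV = 4,349.1492.
Macaulay duration = Σ(t·PV) / P = 34,138.8504 / 4,349.1492 = 7.84955 half-year periods.
In years: 7.84955 / 2 = 3.92477 years.

3.9248 years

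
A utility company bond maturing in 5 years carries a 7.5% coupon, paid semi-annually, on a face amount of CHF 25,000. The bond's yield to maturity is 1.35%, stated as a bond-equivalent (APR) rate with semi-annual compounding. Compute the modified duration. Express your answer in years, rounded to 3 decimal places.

4.336 years

Periodic yield y = 0.00675. First find Macaulay duration:
  t   CF        PV=CF/(1+0.00675)^t    t·PV
  1       937.50       931.2143       931.2143
  2       937.50       924.9708     1,849.9415
  3       937.50       918.7691     2,756.3072
  4       937.50       912.6089     3,650.4358
  5       937.50       906.4901     4,532.4507
  6       937.50       900.4124     5,402.4741
  7       937.50       894.3753     6,260.6273
  8       937.50       888.3788     7,107.0301
  9       937.50       882.4224     7,941.8017
  10   25,937.50    24,249.9993   242,499.9935
  Σ                 32,409.6414   282,932.2763
P = 32,409.6414; Macaulay duration = 282,932.2763 / 32,409.6414 = 8.72988 half-year periods = 4.36494 years.
Modified duration = D_Mac / (1 + y) = 4.36494 / 1.00675 = 4.33567 years.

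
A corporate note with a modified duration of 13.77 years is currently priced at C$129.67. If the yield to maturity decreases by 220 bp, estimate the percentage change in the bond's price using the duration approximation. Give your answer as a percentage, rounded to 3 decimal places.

+30.294%

Duration approximation: ΔP/P ≈ -D_mod · Δy = -13.77 × (-0.022) = +0.302940.
As a percentage: +30.2940%.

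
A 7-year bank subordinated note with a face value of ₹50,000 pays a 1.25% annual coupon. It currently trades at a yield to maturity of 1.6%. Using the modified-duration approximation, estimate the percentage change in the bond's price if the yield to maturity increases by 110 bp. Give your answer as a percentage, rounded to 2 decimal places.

-7.30%

Periodic yield y = 0.016. Modified duration first:
  t   CF        PV=CF/(1+0.016)^t    t·PV
  1       625.00       615.1575       615.1575
  2       625.00       605.4700     1,210.9399
  3       625.00       595.9350     1,787.8050
  4       625.00       586.5502     2,346.2008
  5       625.00       577.3132     2,886.5659
  6       625.00       568.2216     3,409.3298
  7    50,625.00    45,301.1347   317,107.9431
  Σ                 48,849.7822   329,363.9421
P = 48,849.7822; D_Mac = 6.74238 yrs; D_mod = 6.74238/(1+0.016) = 6.63620 yrs.
ΔP/P ≈ -D_mod · Δy = -6.63620 × (+0.011) = -0.072998 = -7.2998%.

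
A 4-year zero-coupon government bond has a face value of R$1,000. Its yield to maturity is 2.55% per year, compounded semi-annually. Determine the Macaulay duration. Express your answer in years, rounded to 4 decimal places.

A zero-coupon bond has a single cash flow at maturity, so its Macaulay duration equals its maturity: 4 years.
(Equivalently: 8 semi-annual periods ÷ 2 = 4 years.)

4.0000 years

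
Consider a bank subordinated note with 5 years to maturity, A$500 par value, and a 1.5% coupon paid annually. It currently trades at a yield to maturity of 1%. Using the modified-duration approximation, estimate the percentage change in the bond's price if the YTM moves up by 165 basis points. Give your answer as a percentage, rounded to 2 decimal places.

-7.93%

Periodic yield y = 0.01. Modified duration first:
  t   CF        PV=CF/(1+0.01)^t    t·PV
  1         7.50         7.4257         7.4257
  2         7.50         7.3522        14.7044
  3         7.50         7.2794        21.8383
  4         7.50         7.2074        28.8294
  5       507.50       482.8688     2,414.3442
  Σ                    512.1336     2,487.1421
P = 512.1336; D_Mac = 4.85643 yrs; D_mod = 4.85643/(1+0.01) = 4.80835 yrs.
ΔP/P ≈ -D_mod · Δy = -4.80835 × (+0.0165) = -0.079338 = -7.9338%.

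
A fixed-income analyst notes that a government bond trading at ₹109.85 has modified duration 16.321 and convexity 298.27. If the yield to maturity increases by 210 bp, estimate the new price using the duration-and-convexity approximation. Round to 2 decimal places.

₹79.42

Duration effect: -D_mod·Δy = -16.321 × (+0.021) = -0.342741
Convexity effect: ½·C·(Δy)² = 0.5 × 298.27 × (0.021)² = +0.065768535
ΔP/P ≈ -0.342741 + 0.065768535 = -0.276972465
New price ≈ 109.85 × (1 - 0.276972465) = 79.42457471975.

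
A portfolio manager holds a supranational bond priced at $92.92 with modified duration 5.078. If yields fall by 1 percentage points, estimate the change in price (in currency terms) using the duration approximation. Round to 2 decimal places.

Duration approximation: ΔP/P ≈ -D_mod · Δy = -5.078 × (-0.01) = +0.050780.
ΔP ≈ 92.92 × (+0.050780) = +4.7184776.

+$4.72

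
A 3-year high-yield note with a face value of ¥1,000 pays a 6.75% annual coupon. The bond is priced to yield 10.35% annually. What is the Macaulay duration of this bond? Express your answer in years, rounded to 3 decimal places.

Periodic yield y = 0.1035. Discount each cash flow and weight by its year:
  t   CF        PV=CF/(1+0.1035)^t    t·PV
  1        67.50        61.1690        61.1690
  2        67.50        55.4318       110.8636
  3     1,067.50       794.4213     2,383.2639
  Σ                    911.0221     2,555.2965
Price P = Σ PV = 911.0221.
Macaulay duration = Σ(t·PV) / P = 2,555.2965 / 911.0221 = 2.80487 years.

2.805 years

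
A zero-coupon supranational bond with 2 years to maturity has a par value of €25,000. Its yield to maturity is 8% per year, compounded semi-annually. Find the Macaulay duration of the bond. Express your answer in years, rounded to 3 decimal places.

A zero-coupon bond has a single cash flow at maturity, so its Macaulay duration equals its maturity: 2 years.
(Equivalently: 4 semi-annual periods ÷ 2 = 2 years.)

2.000 years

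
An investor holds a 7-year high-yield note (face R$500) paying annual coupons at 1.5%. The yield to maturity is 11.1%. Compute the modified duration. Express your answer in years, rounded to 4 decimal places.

5.9060 years

Periodic yield y = 0.111. First find Macaulay duration:
  t   CF        PV=CF/(1+0.111)^t    t·PV
  1         7.50         6.7507         6.7507
  2         7.50         6.0762        12.1524
  3         7.50         5.4691        16.4074
  4         7.50         4.9227        19.6909
  5         7.50         4.4309        22.1545
  6         7.50         3.9882        23.9292
  7       507.50       242.9057     1,700.3396
  Σ                    274.5435     1,801.4247
P = 274.5435; Macaulay duration = 1,801.4247 / 274.5435 = 6.56153 years.
Modified duration = D_Mac / (1 + y) = 6.56153 / 1.111 = 5.90597 years.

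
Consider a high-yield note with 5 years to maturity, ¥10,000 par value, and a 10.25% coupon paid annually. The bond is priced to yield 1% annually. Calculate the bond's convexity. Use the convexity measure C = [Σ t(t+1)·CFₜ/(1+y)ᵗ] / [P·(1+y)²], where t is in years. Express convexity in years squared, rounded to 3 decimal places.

23.977

With y = 0.01:
  t   CF        PV=CF/(1+0.01)^t    t·PV        t(t+1)·PV
  1     1,025.00     1,014.8515     1,014.8515       2,029.7030
  2     1,025.00     1,004.8035     2,009.6069       6,028.8207
  3     1,025.00       994.8549     2,984.5647      11,938.2588
  4     1,025.00       985.0049     3,940.0194      19,700.0971
  5    11,025.00    10,489.9092    52,449.5460     314,697.2762
  Σ                 14,489.4239    62,398.5885     354,394.1557
P = 14,489.4239.
Convexity = Σ t(t+1)·PV / [P·(1+y)²] = 354,394.1557 / (14,489.4239 × 1.020100) = 23.97688.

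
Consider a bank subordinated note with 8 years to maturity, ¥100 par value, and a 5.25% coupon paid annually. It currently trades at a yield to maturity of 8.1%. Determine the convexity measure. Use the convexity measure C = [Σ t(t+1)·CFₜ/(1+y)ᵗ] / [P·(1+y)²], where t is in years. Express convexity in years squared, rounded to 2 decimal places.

With y = 0.081:
  t   CF        PV=CF/(1+0.081)^t    t·PV        t(t+1)·PV
  1         5.25         4.8566         4.8566           9.7132
  2         5.25         4.4927         8.9854          26.9562
  3         5.25         4.1561        12.4682          49.8728
  4         5.25         3.8446        15.3786          76.8930
  5         5.25         3.5566        17.7828         106.6970
  6         5.25         3.2901        19.7404         138.1829
  7         5.25         3.0435        21.3048         170.4384
  8       105.25        56.4438       451.5507       4,063.9565
  Σ                     83.6840       552.0676       4,642.7100
P = 83.6840.
Convexity = Σ t(t+1)·PV / [P·(1+y)²] = 4,642.7100 / (83.6840 × 1.168561) = 47.47637.

47.48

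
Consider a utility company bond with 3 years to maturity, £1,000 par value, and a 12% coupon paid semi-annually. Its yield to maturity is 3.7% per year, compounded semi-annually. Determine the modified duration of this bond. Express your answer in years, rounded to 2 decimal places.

2.60 years

Periodic yield y = 0.0185. First find Macaulay duration:
  t   CF        PV=CF/(1+0.0185)^t    t·PV
  1        60.00        58.9102        58.9102
  2        60.00        57.8401       115.6802
  3        60.00        56.7895       170.3685
  4        60.00        55.7580       223.0320
  5        60.00        54.7452       273.7260
  6     1,060.00       949.5977     5,697.5863
  Σ                  1,233.6407     6,539.3033
P = 1,233.6407; Macaulay duration = 6,539.3033 / 1,233.6407 = 5.30082 half-year periods = 2.65041 years.
Modified duration = D_Mac / (1 + y) = 2.65041 / 1.0185 = 2.60227 years.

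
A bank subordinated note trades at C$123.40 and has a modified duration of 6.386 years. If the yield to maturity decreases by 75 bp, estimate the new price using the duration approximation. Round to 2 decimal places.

Duration approximation: ΔP/P ≈ -D_mod · Δy = -6.386 × (-0.0075) = +0.047895.
New price ≈ 123.40 × (1 + 0.047895) = 129.310243.

C$129.31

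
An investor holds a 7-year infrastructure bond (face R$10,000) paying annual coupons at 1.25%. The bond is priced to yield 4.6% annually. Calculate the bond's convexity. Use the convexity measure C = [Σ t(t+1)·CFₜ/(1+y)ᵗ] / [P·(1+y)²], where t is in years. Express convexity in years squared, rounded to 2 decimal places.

48.38

With y = 0.046:
  t   CF        PV=CF/(1+0.046)^t    t·PV        t(t+1)·PV
  1       125.00       119.5029       119.5029         239.0057
  2       125.00       114.2475       228.4950         685.4849
  3       125.00       109.2232       327.6696       1,310.6786
  4       125.00       104.4199       417.6796       2,088.3980
  5       125.00        99.8278       499.1391       2,994.8346
  6       125.00        95.4377       572.6261       4,008.3829
  7    10,125.00     7,390.4901    51,733.4308     413,867.4462
  Σ                  8,033.1491    53,898.5431     425,194.2309
P = 8,033.1491.
Convexity = Σ t(t+1)·PV / [P·(1+y)²] = 425,194.2309 / (8,033.1491 × 1.094116) = 48.37691.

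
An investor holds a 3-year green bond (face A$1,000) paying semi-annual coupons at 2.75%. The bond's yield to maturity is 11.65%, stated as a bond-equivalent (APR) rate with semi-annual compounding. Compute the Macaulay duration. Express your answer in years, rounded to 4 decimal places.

Periodic yield y = 0.05825. Discount each cash flow and weight by its period:
  t   CF        PV=CF/(1+0.05825)^t    t·PV
  1        13.75        12.9931        12.9931
  2        13.75        12.2780        24.5559
  3        13.75        11.6021        34.8064
  4        13.75        10.9635        43.8540
  5        13.75        10.3600        51.8002
  6     1,013.75       721.7740     4,330.6437
  Σ                    779.9707     4,498.6534
Price P = Σ PV = 779.9707.
Macaulay duration = Σ(t·PV) / P = 4,498.6534 / 779.9707 = 5.76772 half-year periods.
In years: 5.76772 / 2 = 2.88386 years.

2.8839 years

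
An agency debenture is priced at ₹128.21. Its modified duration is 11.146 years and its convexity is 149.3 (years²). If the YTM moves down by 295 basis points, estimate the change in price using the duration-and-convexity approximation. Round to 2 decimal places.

Duration effect: -D_mod·Δy = -11.146 × (-0.0295) = +0.328807
Convexity effect: ½·C·(Δy)² = 0.5 × 149.3 × (-0.0295)² = +0.0649641625
ΔP/P ≈ +0.328807 + 0.0649641625 = +0.3937711625
ΔP ≈ 128.21 × (+0.3937711625) = +50.485400744125.

+₹50.49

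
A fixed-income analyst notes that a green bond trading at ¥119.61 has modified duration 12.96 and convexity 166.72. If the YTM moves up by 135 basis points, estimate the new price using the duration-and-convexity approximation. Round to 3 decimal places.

¥100.500

Duration effect: -D_mod·Δy = -12.96 × (+0.0135) = -0.174960
Convexity effect: ½·C·(Δy)² = 0.5 × 166.72 × (0.0135)² = +0.01519236
ΔP/P ≈ -0.174960 + 0.01519236 = -0.15976764
New price ≈ 119.61 × (1 - 0.15976764) = 100.5001925796.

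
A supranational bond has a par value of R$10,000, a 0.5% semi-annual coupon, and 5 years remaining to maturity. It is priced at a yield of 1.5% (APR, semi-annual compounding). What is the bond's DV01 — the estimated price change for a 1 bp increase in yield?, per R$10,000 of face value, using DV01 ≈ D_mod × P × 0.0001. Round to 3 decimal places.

Periodic yield y = 0.0075.
  t   CF        PV=CF/(1+0.0075)^t    t·PV
  1        25.00        24.8139        24.8139
  2        25.00        24.6292        49.2584
  3        25.00        24.4458        73.3375
  4        25.00        24.2639        97.0554
  5        25.00        24.0832       120.4162
  6        25.00        23.9040       143.4237
  7        25.00        23.7260       166.0820
  8        25.00        23.5494       188.3951
  9        25.00        23.3741       210.3667
  10   10,025.00     9,303.2316    93,032.3161
  Σ                  9,520.0210    94,105.4650
P = 9,520.0210; D_Mac = 9.88501 half-year periods = 4.94250 yrs; D_mod = 4.90571 yrs.
DV01 ≈ 4.90571 × 9,520.0210 × 0.0001 = 4.670246.

R$4.670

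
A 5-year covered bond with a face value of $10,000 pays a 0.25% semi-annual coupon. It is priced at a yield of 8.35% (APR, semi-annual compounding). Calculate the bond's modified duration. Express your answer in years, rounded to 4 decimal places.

Periodic yield y = 0.04175. First find Macaulay duration:
  t   CF        PV=CF/(1+0.04175)^t    t·PV
  1        12.50        11.9990        11.9990
  2        12.50        11.5182        23.0363
  3        12.50        11.0565        33.1696
  4        12.50        10.6134        42.4537
  5        12.50        10.1881        50.9404
  6        12.50         9.7798        58.6787
  7        12.50         9.3878        65.7148
  8        12.50         9.0116        72.0928
  9        12.50         8.6504        77.8540
  10   10,012.50     6,651.3138    66,513.1380
  Σ                  6,743.5187    66,949.0775
P = 6,743.5187; Macaulay duration = 66,949.0775 / 6,743.5187 = 9.92791 half-year periods = 4.96396 years.
Modified duration = D_Mac / (1 + y) = 4.96396 / 1.04175 = 4.76502 years.

4.7650 years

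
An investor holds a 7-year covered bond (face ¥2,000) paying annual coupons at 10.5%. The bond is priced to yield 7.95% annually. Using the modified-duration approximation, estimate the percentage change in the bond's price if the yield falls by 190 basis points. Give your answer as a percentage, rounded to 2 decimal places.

Periodic yield y = 0.0795. Modified duration first:
  t   CF        PV=CF/(1+0.0795)^t    t·PV
  1       210.00       194.5345       194.5345
  2       210.00       180.2080       360.4159
  3       210.00       166.9365       500.8096
  4       210.00       154.6424       618.5698
  5       210.00       143.2538       716.2689
  6       210.00       132.7038       796.2229
  7     2,210.00     1,293.7005     9,055.9035
  Σ                  2,265.9795    12,242.7251
P = 2,265.9795; D_Mac = 5.40284 yrs; D_mod = 5.40284/(1+0.0795) = 5.00495 yrs.
ΔP/P ≈ -D_mod · Δy = -5.00495 × (-0.019) = +0.095094 = +9.5094%.

+9.51%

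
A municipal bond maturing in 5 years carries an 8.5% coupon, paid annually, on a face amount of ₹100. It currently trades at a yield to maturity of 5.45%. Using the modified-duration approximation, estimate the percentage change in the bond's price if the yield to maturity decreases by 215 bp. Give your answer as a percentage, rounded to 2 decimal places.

+8.81%

Periodic yield y = 0.0545. Modified duration first:
  t   CF        PV=CF/(1+0.0545)^t    t·PV
  1         8.50         8.0607         8.0607
  2         8.50         7.6441        15.2882
  3         8.50         7.2490        21.7471
  4         8.50         6.8744        27.4975
  5       108.50        83.2141       416.0704
  Σ                    113.0422       488.6638
P = 113.0422; D_Mac = 4.32284 yrs; D_mod = 4.32284/(1+0.0545) = 4.09942 yrs.
ΔP/P ≈ -D_mod · Δy = -4.09942 × (-0.0215) = +0.088138 = +8.8138%.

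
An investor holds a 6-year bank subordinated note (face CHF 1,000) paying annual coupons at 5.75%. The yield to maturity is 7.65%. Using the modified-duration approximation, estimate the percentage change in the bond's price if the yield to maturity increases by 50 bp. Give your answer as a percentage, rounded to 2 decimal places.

-2.42%

Periodic yield y = 0.0765. Modified duration first:
  t   CF        PV=CF/(1+0.0765)^t    t·PV
  1        57.50        53.4138        53.4138
  2        57.50        49.6181        99.2361
  3        57.50        46.0920       138.2761
  4        57.50        42.8166       171.2662
  5        57.50        39.7739       198.8693
  6     1,057.50       679.5105     4,077.0630
  Σ                    911.2248     4,738.1245
P = 911.2248; D_Mac = 5.19973 yrs; D_mod = 5.19973/(1+0.0765) = 4.83022 yrs.
ΔP/P ≈ -D_mod · Δy = -4.83022 × (+0.005) = -0.024151 = -2.4151%.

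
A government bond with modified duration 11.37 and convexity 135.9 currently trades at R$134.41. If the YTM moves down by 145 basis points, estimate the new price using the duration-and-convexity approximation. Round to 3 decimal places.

Duration effect: -D_mod·Δy = -11.37 × (-0.0145) = +0.164865
Convexity effect: ½·C·(Δy)² = 0.5 × 135.9 × (-0.0145)² = +0.0142864875
ΔP/P ≈ +0.164865 + 0.0142864875 = +0.1791514875
New price ≈ 134.41 × (1 + 0.1791514875) = 158.489751434875.

R$158.490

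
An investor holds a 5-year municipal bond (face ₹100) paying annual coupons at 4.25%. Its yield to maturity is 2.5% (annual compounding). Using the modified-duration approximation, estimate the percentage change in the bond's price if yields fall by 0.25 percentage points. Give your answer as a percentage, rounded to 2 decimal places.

+1.13%

Periodic yield y = 0.025. Modified duration first:
  t   CF        PV=CF/(1+0.025)^t    t·PV
  1         4.25         4.1463         4.1463
  2         4.25         4.0452         8.0904
  3         4.25         3.9465        11.8396
  4         4.25         3.8503        15.4012
  5       104.25        92.1418       460.7090
  Σ                    108.1302       500.1866
P = 108.1302; D_Mac = 4.62578 yrs; D_mod = 4.62578/(1+0.025) = 4.51296 yrs.
ΔP/P ≈ -D_mod · Δy = -4.51296 × (-0.0025) = +0.011282 = +1.1282%.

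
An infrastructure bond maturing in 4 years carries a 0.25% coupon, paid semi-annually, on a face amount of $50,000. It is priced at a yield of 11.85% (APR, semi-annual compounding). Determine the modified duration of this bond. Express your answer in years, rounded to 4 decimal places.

Periodic yield y = 0.05925. First find Macaulay duration:
  t   CF        PV=CF/(1+0.05925)^t    t·PV
  1        62.50        59.0040        59.0040
  2        62.50        55.7036       111.4072
  3        62.50        52.5878       157.7633
  4        62.50        49.6462       198.5849
  5        62.50        46.8692       234.3461
  6        62.50        44.2475       265.4853
  7        62.50        41.7725       292.4077
  8    50,062.50    31,588.1908   252,705.5261
  Σ                 31,938.0216   254,024.5243
P = 31,938.0216; Macaulay duration = 254,024.5243 / 31,938.0216 = 7.95367 half-year periods = 3.97684 years.
Modified duration = D_Mac / (1 + y) = 3.97684 / 1.05925 = 3.75439 years.

3.7544 years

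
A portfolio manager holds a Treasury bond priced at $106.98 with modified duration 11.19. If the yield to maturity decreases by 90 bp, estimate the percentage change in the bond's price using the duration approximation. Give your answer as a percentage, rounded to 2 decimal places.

+10.07%

Duration approximation: ΔP/P ≈ -D_mod · Δy = -11.19 × (-0.009) = +0.100710.
As a percentage: +10.0710%.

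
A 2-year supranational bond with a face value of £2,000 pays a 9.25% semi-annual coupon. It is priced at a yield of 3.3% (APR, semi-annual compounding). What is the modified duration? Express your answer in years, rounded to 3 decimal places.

Periodic yield y = 0.0165. First find Macaulay duration:
  t   CF        PV=CF/(1+0.0165)^t    t·PV
  1        92.50        90.9985        90.9985
  2        92.50        89.5214       179.0428
  3        92.50        88.0683       264.2049
  4     2,092.50     1,959.9091     7,839.6365
  Σ                  2,228.4974     8,373.8827
P = 2,228.4974; Macaulay duration = 8,373.8827 / 2,228.4974 = 3.75764 half-year periods = 1.87882 years.
Modified duration = D_Mac / (1 + y) = 1.87882 / 1.0165 = 1.84832 years.

1.848 years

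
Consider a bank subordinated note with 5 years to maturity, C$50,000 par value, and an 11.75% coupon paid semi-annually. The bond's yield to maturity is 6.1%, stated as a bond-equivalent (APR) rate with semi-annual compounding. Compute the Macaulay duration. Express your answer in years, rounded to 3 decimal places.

Periodic yield y = 0.0305. Discount each cash flow and weight by its period:
  t   CF        PV=CF/(1+0.0305)^t    t·PV
  1     2,937.50     2,850.5580     2,850.5580
  2     2,937.50     2,766.1892     5,532.3784
  3     2,937.50     2,684.3175     8,052.9526
  4     2,937.50     2,604.8690    10,419.4761
  5     2,937.50     2,527.7720    12,638.8599
  6     2,937.50     2,452.9568    14,717.7408
  7     2,937.50     2,380.3559    16,662.4916
  8     2,937.50     2,309.9039    18,479.2310
  9     2,937.50     2,241.5370    20,173.8329
  10   52,937.50    39,199.7653   391,997.6528
  Σ                 62,018.2246   501,525.1739
Price P = Σ PV = 62,018.2246.
Macaulay duration = Σ(t·PV) / P = 501,525.1739 / 62,018.2246 = 8.08674 half-year periods.
In years: 8.08674 / 2 = 4.04337 years.

4.043 years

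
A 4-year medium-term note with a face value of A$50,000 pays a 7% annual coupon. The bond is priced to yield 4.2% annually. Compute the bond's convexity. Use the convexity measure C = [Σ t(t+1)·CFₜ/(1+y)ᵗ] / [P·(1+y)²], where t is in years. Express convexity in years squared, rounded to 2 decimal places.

With y = 0.042:
  t   CF        PV=CF/(1+0.042)^t    t·PV        t(t+1)·PV
  1     3,500.00     3,358.9251     3,358.9251       6,717.8503
  2     3,500.00     3,223.5366     6,447.0732      19,341.2196
  3     3,500.00     3,093.6052     9,280.8156      37,123.2623
  4    53,500.00    45,381.9242   181,527.6968     907,638.4842
  Σ                 55,057.9911   200,614.5108     970,820.8164
P = 55,057.9911.
Convexity = Σ t(t+1)·PV / [P·(1+y)²] = 970,820.8164 / (55,057.9911 × 1.085764) = 16.23990.

16.24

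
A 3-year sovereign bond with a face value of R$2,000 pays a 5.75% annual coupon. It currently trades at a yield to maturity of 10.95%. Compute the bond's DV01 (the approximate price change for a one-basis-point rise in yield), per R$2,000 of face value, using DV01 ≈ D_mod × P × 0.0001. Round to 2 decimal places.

R$0.44

Periodic yield y = 0.1095.
  t   CF        PV=CF/(1+0.1095)^t    t·PV
  1       115.00       103.6503       103.6503
  2       115.00        93.4207       186.8414
  3     2,115.00     1,548.5615     4,645.6844
  Σ                  1,745.6325     4,936.1762
P = 1,745.6325; D_Mac = 2.82773 yrs; D_mod = 2.54865 yrs.
DV01 ≈ 2.54865 × 1,745.6325 × 0.0001 = 0.444901.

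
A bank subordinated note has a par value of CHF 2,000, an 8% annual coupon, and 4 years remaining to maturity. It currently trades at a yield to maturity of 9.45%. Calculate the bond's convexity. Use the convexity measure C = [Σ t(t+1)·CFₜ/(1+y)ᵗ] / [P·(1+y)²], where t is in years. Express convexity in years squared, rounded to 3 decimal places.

With y = 0.0945:
  t   CF        PV=CF/(1+0.0945)^t    t·PV        t(t+1)·PV
  1       160.00       146.1855       146.1855         292.3709
  2       160.00       133.5637       267.1274         801.3822
  3       160.00       122.0317       366.0951       1,464.3805
  4     2,160.00     1,505.1878     6,020.7512      30,103.7559
  Σ                  1,906.9687     6,800.1592      32,661.8895
P = 1,906.9687.
Convexity = Σ t(t+1)·PV / [P·(1+y)²] = 32,661.8895 / (1,906.9687 × 1.197930) = 14.29770.

14.298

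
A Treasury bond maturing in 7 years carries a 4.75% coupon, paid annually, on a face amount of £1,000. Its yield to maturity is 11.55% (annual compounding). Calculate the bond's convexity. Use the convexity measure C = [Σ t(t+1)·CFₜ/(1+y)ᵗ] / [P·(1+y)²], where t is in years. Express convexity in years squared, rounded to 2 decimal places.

35.76

With y = 0.1155:
  t   CF        PV=CF/(1+0.1155)^t    t·PV        t(t+1)·PV
  1        47.50        42.5818        42.5818          85.1636
  2        47.50        38.1728        76.3457         229.0370
  3        47.50        34.2204       102.6612         410.6446
  4        47.50        30.6772       122.7087         613.5434
  5        47.50        27.5008       137.5041         825.0248
  6        47.50        24.6534       147.9202       1,035.4412
  7     1,047.50       487.3792     3,411.6545      27,293.2364
  Σ                    685.1856     4,041.3762      30,492.0910
P = 685.1856.
Convexity = Σ t(t+1)·PV / [P·(1+y)²] = 30,492.0910 / (685.1856 × 1.244340) = 35.76348.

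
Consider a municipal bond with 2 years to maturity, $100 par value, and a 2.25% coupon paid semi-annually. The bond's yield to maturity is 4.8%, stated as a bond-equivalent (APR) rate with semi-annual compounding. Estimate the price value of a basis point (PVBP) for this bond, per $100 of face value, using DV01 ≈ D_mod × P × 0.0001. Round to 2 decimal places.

Periodic yield y = 0.024.
  t   CF        PV=CF/(1+0.024)^t    t·PV
  1        1.125         1.0986         1.0986
  2        1.125         1.0729         2.1458
  3        1.125         1.0477         3.1432
  4      101.125        91.9727       367.8906
  Σ                     95.1919       374.2782
P = 95.1919; D_Mac = 3.93183 half-year periods = 1.96591 yrs; D_mod = 1.91984 yrs.
DV01 ≈ 1.91984 × 95.1919 × 0.0001 = 0.018275.

$0.02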